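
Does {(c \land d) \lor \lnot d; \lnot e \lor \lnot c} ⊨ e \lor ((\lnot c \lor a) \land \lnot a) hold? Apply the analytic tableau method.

No

Initial set: {((c \land d) \lor \lnot d); (\lnot e \lor \lnot c); \lnot (e \lor ((\lnot c \lor a) \land \lnot a))}.
\lnot (e \lor ((\lnot c \lor a) \land \lnot a)): α-rule — add \lnot e, \lnot ((\lnot c \lor a) \land \lnot a).
((c \land d) \lor \lnot d): β-rule — branch into (c \land d)  //  \lnot d.
  branch 1 (add (c \land d)):
    (c \land d): α-rule — add c, d.
    (\lnot e \lor \lnot c): β-rule — branch into \lnot e  //  \lnot c.
      branch 1.1 (add \lnot e):
        \lnot ((\lnot c \lor a) \land \lnot a): β-rule — branch into \lnot (\lnot c \lor a)  //  \lnot \lnot a.
          branch 1.1.1 (add \lnot (\lnot c \lor a)):
            \lnot (\lnot c \lor a): α-rule — add \lnot \lnot c, \lnot a.
            ○ open, literals {a=F, c=T, d=T, e=F}.
          branch 1.1.2 (add \lnot \lnot a):
            ○ open, literals {a=T, c=T, d=T, e=F}.
      branch 1.2 (add \lnot c):
        × closes — contains both c and \lnot c.
  branch 2 (add \lnot d):
    (\lnot e \lor \lnot c): β-rule — branch into \lnot e  //  \lnot c.
      branch 2.1 (add \lnot e):
        \lnot ((\lnot c \lor a) \land \lnot a): β-rule — branch into \lnot (\lnot c \lor a)  //  \lnot \lnot a.
          branch 2.1.1 (add \lnot (\lnot c \lor a)):
            \lnot (\lnot c \lor a): α-rule — add \lnot \lnot c, \lnot a.
            ○ open, literals {a=F, c=T, d=F, e=F}.
          branch 2.1.2 (add \lnot \lnot a):
            ○ open, literals {a=T, d=F, e=F}.
      branch 2.2 (add \lnot c):
        \lnot ((\lnot c \lor a) \land \lnot a): β-rule — branch into \lnot (\lnot c \lor a)  //  \lnot \lnot a.
          branch 2.2.1 (add \lnot (\lnot c \lor a)):
            \lnot (\lnot c \lor a): α-rule — add \lnot \lnot c, \lnot a.
            × closes — contains both c and \lnot c.
          branch 2.2.2 (add \lnot \lnot a):
            ○ open, literals {a=T, c=F, d=F, e=F}.
2 branches closed, 5 open.
An open branch gives a countermodel: a=F, c=T, d=T, e=F (unmentioned atoms arbitrary); the premises hold there but the conclusion fails.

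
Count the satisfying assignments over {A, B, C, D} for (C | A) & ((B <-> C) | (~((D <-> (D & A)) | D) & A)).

6

Initial set: {T ((C | A) & ((B <-> C) | (~((D <-> (D & A)) | D) & A)))}.
T ((C | A) & ((B <-> C) | (~((D <-> (D & A)) | D) & A))): α-rule — add T (C | A), T ((B <-> C) | (~((D <-> (D & A)) | D) & A)).
T (C | A): β-rule — branch into T C  //  T A.
  branch 1 (add T C):
    T ((B <-> C) | (~((D <-> (D & A)) | D) & A)): β-rule — branch into T (B <-> C)  //  T (~((D <-> (D & A)) | D) & A).
      branch 1.1 (add T (B <-> C)):
        T (B <-> C): β-rule — branch into T B, T C  //  F B, F C.
          branch 1.1.1 (add T B, T C):
            ○ open, literals {B=1, C=1}.
          branch 1.1.2 (add F B, F C):
            × closes — contains both C and ~C.
      branch 1.2 (add T (~((D <-> (D & A)) | D) & A)):
        T (~((D <-> (D & A)) | D) & A): α-rule — add T ~((D <-> (D & A)) | D), T A.
        T ~((D <-> (D & A)) | D): α-rule — add F (D <-> (D & A)), F D.
        F (D <-> (D & A)): β-rule — branch into T D, F (D & A)  //  F D, T (D & A).
          branch 1.2.1 (add T D, F (D & A)):
            × closes — contains both D and ~D.
          branch 1.2.2 (add F D, T (D & A)):
            T (D & A): α-rule — add T D, T A.
            × closes — contains both D and ~D.
  branch 2 (add T A):
    T ((B <-> C) | (~((D <-> (D & A)) | D) & A)): β-rule — branch into T (B <-> C)  //  T (~((D <-> (D & A)) | D) & A).
      branch 2.1 (add T (B <-> C)):
        T (B <-> C): β-rule — branch into T B, T C  //  F B, F C.
          branch 2.1.1 (add T B, T C):
            ○ open, literals {A=1, B=1, C=1}.
          branch 2.1.2 (add F B, F C):
            ○ open, literals {A=1, B=0, C=0}.
      branch 2.2 (add T (~((D <-> (D & A)) | D) & A)):
        T (~((D <-> (D & A)) | D) & A): α-rule — add T ~((D <-> (D & A)) | D), T A.
        T ~((D <-> (D & A)) | D): α-rule — add F (D <-> (D & A)), F D.
        F (D <-> (D & A)): β-rule — branch into T D, F (D & A)  //  F D, T (D & A).
          branch 2.2.1 (add T D, F (D & A)):
            × closes — contains both D and ~D.
          branch 2.2.2 (add F D, T (D & A)):
            T (D & A): α-rule — add T D, T A.
            × closes — contains both D and ~D.
5 branches closed, 3 open.
Each open branch fixes some atoms; the unmentioned ones are free. Counting distinct full assignments: branch {B=1, C=1} (A, D) contributes 4 new; branch {A=1, B=1, C=1} (D) contributes 0 new; branch {A=1, B=0, C=0} (D) contributes 2 new. Total: 6.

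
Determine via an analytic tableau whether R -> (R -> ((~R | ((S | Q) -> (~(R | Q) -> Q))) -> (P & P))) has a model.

Satisfiable

Initial set: {(R -> (R -> ((~R | ((S | Q) -> (~(R | Q) -> Q))) -> (P & P))))}.
(R -> (R -> ((~R | ((S | Q) -> (~(R | Q) -> Q))) -> (P & P)))): β-rule — branch into ~R  //  (R -> ((~R | ((S | Q) -> (~(R | Q) -> Q))) -> (P & P))).
  branch 1 (add ~R):
    ○ open, literals {R=0}.
  branch 2 (add (R -> ((~R | ((S | Q) -> (~(R | Q) -> Q))) -> (P & P)))):
    (R -> ((~R | ((S | Q) -> (~(R | Q) -> Q))) -> (P & P))): β-rule — branch into ~R  //  ((~R | ((S | Q) -> (~(R | Q) -> Q))) -> (P & P)).
      branch 2.1 (add ~R):
        ○ open, literals {R=0}.
      branch 2.2 (add ((~R | ((S | Q) -> (~(R | Q) -> Q))) -> (P & P))):
        ((~R | ((S | Q) -> (~(R | Q) -> Q))) -> (P & P)): β-rule — branch into ~(~R | ((S | Q) -> (~(R | Q) -> Q)))  //  (P & P).
          branch 2.2.1 (add ~(~R | ((S | Q) -> (~(R | Q) -> Q)))):
            ~(~R | ((S | Q) -> (~(R | Q) -> Q))): α-rule — add ~~R, ~((S | Q) -> (~(R | Q) -> Q)).
            ~((S | Q) -> (~(R | Q) -> Q)): α-rule — add (S | Q), ~(~(R | Q) -> Q).
            ~(~(R | Q) -> Q): α-rule — add ~(R | Q), ~Q.
            ~(R | Q): α-rule — add ~R, ~Q.
            × closes — contains both R and ~R.
          branch 2.2.2 (add (P & P)):
            (P & P): α-rule — add P, P.
            ○ open, literals {P=1}.
1 branch closed, 3 open.
An open branch gives a satisfying assignment: R=0.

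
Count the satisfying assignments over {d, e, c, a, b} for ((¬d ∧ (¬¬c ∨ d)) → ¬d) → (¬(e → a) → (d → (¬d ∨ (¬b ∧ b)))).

28

Initial set: {(((¬d ∧ (¬¬c ∨ d)) → ¬d) → (¬(e → a) → (d → (¬d ∨ (¬b ∧ b)))))}.
(((¬d ∧ (¬¬c ∨ d)) → ¬d) → (¬(e → a) → (d → (¬d ∨ (¬b ∧ b))))): β-rule — branch into ¬((¬d ∧ (¬¬c ∨ d)) → ¬d)  //  (¬(e → a) → (d → (¬d ∨ (¬b ∧ b)))).
  branch 1 (add ¬((¬d ∧ (¬¬c ∨ d)) → ¬d)):
    ¬((¬d ∧ (¬¬c ∨ d)) → ¬d): α-rule — add (¬d ∧ (¬¬c ∨ d)), ¬¬d.
    (¬d ∧ (¬¬c ∨ d)): α-rule — add ¬d, (¬¬c ∨ d).
    × closes — contains both d and ¬d.
  branch 2 (add (¬(e → a) → (d → (¬d ∨ (¬b ∧ b))))):
    (¬(e → a) → (d → (¬d ∨ (¬b ∧ b)))): β-rule — branch into ¬¬(e → a)  //  (d → (¬d ∨ (¬b ∧ b))).
      branch 2.1 (add ¬¬(e → a)):
        ¬¬(e → a): β-rule — branch into ¬e  //  a.
          branch 2.1.1 (add ¬e):
            ○ open, literals {e=false}.
          branch 2.1.2 (add a):
            ○ open, literals {a=true}.
      branch 2.2 (add (d → (¬d ∨ (¬b ∧ b)))):
        (d → (¬d ∨ (¬b ∧ b))): β-rule — branch into ¬d  //  (¬d ∨ (¬b ∧ b)).
          branch 2.2.1 (add ¬d):
            ○ open, literals {d=false}.
          branch 2.2.2 (add (¬d ∨ (¬b ∧ b))):
            (¬d ∨ (¬b ∧ b)): β-rule — branch into ¬d  //  (¬b ∧ b).
              branch 2.2.2.1 (add ¬d):
                ○ open, literals {d=false}.
              branch 2.2.2.2 (add (¬b ∧ b)):
                (¬b ∧ b): α-rule — add ¬b, b.
                × closes — contains both b and ¬b.
2 branches closed, 4 open.
Each open branch fixes some atoms; the unmentioned ones are free. Counting distinct full assignments: branch {e=false} (d, c, a, b) contributes 16 new; branch {a=true} (d, e, c, b) contributes 8 new; branch {d=false} (e, c, a, b) contributes 4 new; branch {d=false} (e, c, a, b) contributes 0 new. Total: 28.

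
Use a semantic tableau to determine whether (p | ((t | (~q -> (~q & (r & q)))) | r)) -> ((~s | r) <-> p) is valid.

Not valid

Assume the negation and expand:
Initial set: {F ((p | ((t | (~q -> (~q & (r & q)))) | r)) -> ((~s | r) <-> p))}.
F ((p | ((t | (~q -> (~q & (r & q)))) | r)) -> ((~s | r) <-> p)): α-rule — add T (p | ((t | (~q -> (~q & (r & q)))) | r)), F ((~s | r) <-> p).
T (p | ((t | (~q -> (~q & (r & q)))) | r)): β-rule — branch into T p  //  T ((t | (~q -> (~q & (r & q)))) | r).
  branch 1 (add T p):
    F ((~s | r) <-> p): β-rule — branch into T (~s | r), F p  //  F (~s | r), T p.
      branch 1.1 (add T (~s | r), F p):
        × closes — contains both p and ~p.
      branch 1.2 (add F (~s | r), T p):
        F (~s | r): α-rule — add F ~s, F r.
        ○ open, literals {p=1, r=0, s=1}.
  branch 2 (add T ((t | (~q -> (~q & (r & q)))) | r)):
    F ((~s | r) <-> p): β-rule — branch into T (~s | r), F p  //  F (~s | r), T p.
      branch 2.1 (add T (~s | r), F p):
        T ((t | (~q -> (~q & (r & q)))) | r): β-rule — branch into T (t | (~q -> (~q & (r & q))))  //  T r.
          branch 2.1.1 (add T (t | (~q -> (~q & (r & q))))):
            T (~s | r): β-rule — branch into T ~s  //  T r.
              branch 2.1.1.1 (add T ~s):
                T (t | (~q -> (~q & (r & q)))): β-rule — branch into T t  //  T (~q -> (~q & (r & q))).
                  branch 2.1.1.1.1 (add T t):
                    ○ open, literals {p=0, s=0, t=1}.
                  branch 2.1.1.1.2 (add T (~q -> (~q & (r & q)))):
                    T (~q -> (~q & (r & q))): β-rule — branch into F ~q  //  T (~q & (r & q)).
                      branch 2.1.1.1.2.1 (add F ~q):
                        ○ open, literals {p=0, q=1, s=0}.
                      branch 2.1.1.1.2.2 (add T (~q & (r & q))):
                        T (~q & (r & q)): α-rule — add T ~q, T (r & q).
                        T (r & q): α-rule — add T r, T q.
                        × closes — contains both q and ~q.
              branch 2.1.1.2 (add T r):
                T (t | (~q -> (~q & (r & q)))): β-rule — branch into T t  //  T (~q -> (~q & (r & q))).
                  branch 2.1.1.2.1 (add T t):
                    ○ open, literals {p=0, r=1, t=1}.
                  branch 2.1.1.2.2 (add T (~q -> (~q & (r & q)))):
                    T (~q -> (~q & (r & q))): β-rule — branch into F ~q  //  T (~q & (r & q)).
                      branch 2.1.1.2.2.1 (add F ~q):
                        ○ open, literals {p=0, q=1, r=1}.
                      branch 2.1.1.2.2.2 (add T (~q & (r & q))):
                        T (~q & (r & q)): α-rule — add T ~q, T (r & q).
                        T (r & q): α-rule — add T r, T q.
                        × closes — contains both q and ~q.
          branch 2.1.2 (add T r):
            T (~s | r): β-rule — branch into T ~s  //  T r.
              branch 2.1.2.1 (add T ~s):
                ○ open, literals {p=0, r=1, s=0}.
              branch 2.1.2.2 (add T r):
                ○ open, literals {p=0, r=1}.
      branch 2.2 (add F (~s | r), T p):
        F (~s | r): α-rule — add F ~s, F r.
        T ((t | (~q -> (~q & (r & q)))) | r): β-rule — branch into T (t | (~q -> (~q & (r & q))))  //  T r.
          branch 2.2.1 (add T (t | (~q -> (~q & (r & q))))):
            T (t | (~q -> (~q & (r & q)))): β-rule — branch into T t  //  T (~q -> (~q & (r & q))).
              branch 2.2.1.1 (add T t):
                ○ open, literals {p=1, r=0, s=1, t=1}.
              branch 2.2.1.2 (add T (~q -> (~q & (r & q)))):
                T (~q -> (~q & (r & q))): β-rule — branch into F ~q  //  T (~q & (r & q)).
                  branch 2.2.1.2.1 (add F ~q):
                    ○ open, literals {p=1, q=1, r=0, s=1}.
                  branch 2.2.1.2.2 (add T (~q & (r & q))):
                    T (~q & (r & q)): α-rule — add T ~q, T (r & q).
                    T (r & q): α-rule — add T r, T q.
                    × closes — contains both r and ~r.
          branch 2.2.2 (add T r):
            × closes — contains both r and ~r.
5 branches closed, 9 open.
An open branch gives a countermodel: p=1, r=0, s=1 (unmentioned atoms arbitrary); under it the original formula is false.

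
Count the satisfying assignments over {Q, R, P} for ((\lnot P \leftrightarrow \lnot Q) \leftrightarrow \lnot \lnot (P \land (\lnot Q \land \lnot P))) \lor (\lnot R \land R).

Initial set: {(((\lnot P \leftrightarrow \lnot Q) \leftrightarrow \lnot \lnot (P \land (\lnot Q \land \lnot P))) \lor (\lnot R \land R))}.
(((\lnot P \leftrightarrow \lnot Q) \leftrightarrow \lnot \lnot (P \land (\lnot Q \land \lnot P))) \lor (\lnot R \land R)): β-rule — branch into ((\lnot P \leftrightarrow \lnot Q) \leftrightarrow \lnot \lnot (P \land (\lnot Q \land \lnot P)))  //  (\lnot R \land R).
  branch 1 (add ((\lnot P \leftrightarrow \lnot Q) \leftrightarrow \lnot \lnot (P \land (\lnot Q \land \lnot P)))):
    ((\lnot P \leftrightarrow \lnot Q) \leftrightarrow \lnot \lnot (P \land (\lnot Q \land \lnot P))): β-rule — branch into (\lnot P \leftrightarrow \lnot Q), \lnot \lnot (P \land (\lnot Q \land \lnot P))  //  \lnot (\lnot P \leftrightarrow \lnot Q), \lnot \lnot \lnot (P \land (\lnot Q \land \lnot P)).
      branch 1.1 (add (\lnot P \leftrightarrow \lnot Q), \lnot \lnot (P \land (\lnot Q \land \lnot P))):
        \lnot \lnot (P \land (\lnot Q \land \lnot P)): drop double negation, giving (P \land (\lnot Q \land \lnot P)).
        (P \land (\lnot Q \land \lnot P)): α-rule — add P, (\lnot Q \land \lnot P).
        (\lnot Q \land \lnot P): α-rule — add \lnot Q, \lnot P.
        × closes — contains both P and \lnot P.
      branch 1.2 (add \lnot (\lnot P \leftrightarrow \lnot Q), \lnot \lnot \lnot (P \land (\lnot Q \land \lnot P))):
        \lnot \lnot \lnot (P \land (\lnot Q \land \lnot P)): drop double negation, giving \lnot (P \land (\lnot Q \land \lnot P)).
        \lnot (\lnot P \leftrightarrow \lnot Q): β-rule — branch into \lnot P, \lnot \lnot Q  //  \lnot \lnot P, \lnot Q.
          branch 1.2.1 (add \lnot P, \lnot \lnot Q):
            \lnot (P \land (\lnot Q \land \lnot P)): β-rule — branch into \lnot P  //  \lnot (\lnot Q \land \lnot P).
              branch 1.2.1.1 (add \lnot P):
                ○ open, literals {P=F, Q=T}.
              branch 1.2.1.2 (add \lnot (\lnot Q \land \lnot P)):
                \lnot (\lnot Q \land \lnot P): β-rule — branch into \lnot \lnot Q  //  \lnot \lnot P.
                  branch 1.2.1.2.1 (add \lnot \lnot Q):
                    ○ open, literals {P=F, Q=T}.
                  branch 1.2.1.2.2 (add \lnot \lnot P):
                    × closes — contains both P and \lnot P.
          branch 1.2.2 (add \lnot \lnot P, \lnot Q):
            \lnot (P \land (\lnot Q \land \lnot P)): β-rule — branch into \lnot P  //  \lnot (\lnot Q \land \lnot P).
              branch 1.2.2.1 (add \lnot P):
                × closes — contains both P and \lnot P.
              branch 1.2.2.2 (add \lnot (\lnot Q \land \lnot P)):
                \lnot (\lnot Q \land \lnot P): β-rule — branch into \lnot \lnot Q  //  \lnot \lnot P.
                  branch 1.2.2.2.1 (add \lnot \lnot Q):
                    × closes — contains both Q and \lnot Q.
                  branch 1.2.2.2.2 (add \lnot \lnot P):
                    ○ open, literals {P=T, Q=F}.
  branch 2 (add (\lnot R \land R)):
    (\lnot R \land R): α-rule — add \lnot R, R.
    × closes — contains both R and \lnot R.
5 branches closed, 3 open.
Each open branch fixes some atoms; the unmentioned ones are free. Counting distinct full assignments: branch {P=F, Q=T} (R) contributes 2 new; branch {P=F, Q=T} (R) contributes 0 new; branch {P=T, Q=F} (R) contributes 2 new. Total: 4.

4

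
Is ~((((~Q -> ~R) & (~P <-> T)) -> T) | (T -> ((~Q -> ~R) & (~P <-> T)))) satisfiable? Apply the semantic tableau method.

Initial set: {~((((~Q -> ~R) & (~P <-> T)) -> T) | (T -> ((~Q -> ~R) & (~P <-> T))))}.
~((((~Q -> ~R) & (~P <-> T)) -> T) | (T -> ((~Q -> ~R) & (~P <-> T)))): α-rule — add ~(((~Q -> ~R) & (~P <-> T)) -> T), ~(T -> ((~Q -> ~R) & (~P <-> T))).
~(((~Q -> ~R) & (~P <-> T)) -> T): α-rule — add ((~Q -> ~R) & (~P <-> T)), ~T.
~(T -> ((~Q -> ~R) & (~P <-> T))): α-rule — add T, ~((~Q -> ~R) & (~P <-> T)).
× closes — contains both T and ~T.
All 1 branch closes.
Every branch closed; the formula is unsatisfiable.

Unsatisfiable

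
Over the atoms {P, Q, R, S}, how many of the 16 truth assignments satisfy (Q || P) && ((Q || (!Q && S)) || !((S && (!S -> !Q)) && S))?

12

Initial set: {T ((Q || P) && ((Q || (!Q && S)) || !((S && (!S -> !Q)) && S)))}.
T ((Q || P) && ((Q || (!Q && S)) || !((S && (!S -> !Q)) && S))): α-rule — add T (Q || P), T ((Q || (!Q && S)) || !((S && (!S -> !Q)) && S)).
T (Q || P): β-rule — branch into T Q  //  T P.
  branch 1 (add T Q):
    T ((Q || (!Q && S)) || !((S && (!S -> !Q)) && S)): β-rule — branch into T (Q || (!Q && S))  //  T !((S && (!S -> !Q)) && S).
      branch 1.1 (add T (Q || (!Q && S))):
        T (Q || (!Q && S)): β-rule — branch into T Q  //  T (!Q && S).
          branch 1.1.1 (add T Q):
            ○ open, literals {Q=1}.
          branch 1.1.2 (add T (!Q && S)):
            T (!Q && S): α-rule — add T !Q, T S.
            × closes — contains both Q and !Q.
      branch 1.2 (add T !((S && (!S -> !Q)) && S)):
        T !((S && (!S -> !Q)) && S): β-rule — branch into F (S && (!S -> !Q))  //  F S.
          branch 1.2.1 (add F (S && (!S -> !Q))):
            F (S && (!S -> !Q)): β-rule — branch into F S  //  F (!S -> !Q).
              branch 1.2.1.1 (add F S):
                ○ open, literals {Q=1, S=0}.
              branch 1.2.1.2 (add F (!S -> !Q)):
                F (!S -> !Q): α-rule — add T !S, F !Q.
                ○ open, literals {Q=1, S=0}.
          branch 1.2.2 (add F S):
            ○ open, literals {Q=1, S=0}.
  branch 2 (add T P):
    T ((Q || (!Q && S)) || !((S && (!S -> !Q)) && S)): β-rule — branch into T (Q || (!Q && S))  //  T !((S && (!S -> !Q)) && S).
      branch 2.1 (add T (Q || (!Q && S))):
        T (Q || (!Q && S)): β-rule — branch into T Q  //  T (!Q && S).
          branch 2.1.1 (add T Q):
            ○ open, literals {P=1, Q=1}.
          branch 2.1.2 (add T (!Q && S)):
            T (!Q && S): α-rule — add T !Q, T S.
            ○ open, literals {P=1, Q=0, S=1}.
      branch 2.2 (add T !((S && (!S -> !Q)) && S)):
        T !((S && (!S -> !Q)) && S): β-rule — branch into F (S && (!S -> !Q))  //  F S.
          branch 2.2.1 (add F (S && (!S -> !Q))):
            F (S && (!S -> !Q)): β-rule — branch into F S  //  F (!S -> !Q).
              branch 2.2.1.1 (add F S):
                ○ open, literals {P=1, S=0}.
              branch 2.2.1.2 (add F (!S -> !Q)):
                F (!S -> !Q): α-rule — add T !S, F !Q.
                ○ open, literals {P=1, Q=1, S=0}.
          branch 2.2.2 (add F S):
            ○ open, literals {P=1, S=0}.
1 branch closed, 9 open.
Each open branch fixes some atoms; the unmentioned ones are free. Counting distinct full assignments: branch {Q=1} (P, R, S) contributes 8 new; branch {Q=1, S=0} (P, R) contributes 0 new; branch {Q=1, S=0} (P, R) contributes 0 new; branch {Q=1, S=0} (P, R) contributes 0 new; branch {P=1, Q=1} (R, S) contributes 0 new; branch {P=1, Q=0, S=1} (R) contributes 2 new; branch {P=1, S=0} (Q, R) contributes 2 new; branch {P=1, Q=1, S=0} (R) contributes 0 new; branch {P=1, S=0} (Q, R) contributes 0 new. Total: 12.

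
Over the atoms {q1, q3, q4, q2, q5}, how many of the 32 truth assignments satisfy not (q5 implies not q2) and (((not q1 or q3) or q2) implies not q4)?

Initial set: {(not (q5 implies not q2) and (((not q1 or q3) or q2) implies not q4))}.
(not (q5 implies not q2) and (((not q1 or q3) or q2) implies not q4)): α-rule — add not (q5 implies not q2), (((not q1 or q3) or q2) implies not q4).
not (q5 implies not q2): α-rule — add q5, not not q2.
(((not q1 or q3) or q2) implies not q4): β-rule — branch into not ((not q1 or q3) or q2)  //  not q4.
  branch 1 (add not ((not q1 or q3) or q2)):
    not ((not q1 or q3) or q2): α-rule — add not (not q1 or q3), not q2.
    × closes — contains both q2 and not q2.
  branch 2 (add not q4):
    ○ open, literals {q2=1, q4=0, q5=1}.
1 branch closed, 1 open.
Each open branch fixes some atoms; the unmentioned ones are free. Counting distinct full assignments: branch {q2=1, q4=0, q5=1} (q1, q3) contributes 4 new. Total: 4.

4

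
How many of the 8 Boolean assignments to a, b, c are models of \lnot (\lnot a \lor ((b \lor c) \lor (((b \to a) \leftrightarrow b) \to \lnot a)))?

0

Initial set: {\lnot (\lnot a \lor ((b \lor c) \lor (((b \to a) \leftrightarrow b) \to \lnot a)))}.
\lnot (\lnot a \lor ((b \lor c) \lor (((b \to a) \leftrightarrow b) \to \lnot a))): α-rule — add \lnot \lnot a, \lnot ((b \lor c) \lor (((b \to a) \leftrightarrow b) \to \lnot a)).
\lnot ((b \lor c) \lor (((b \to a) \leftrightarrow b) \to \lnot a)): α-rule — add \lnot (b \lor c), \lnot (((b \to a) \leftrightarrow b) \to \lnot a).
\lnot (b \lor c): α-rule — add \lnot b, \lnot c.
\lnot (((b \to a) \leftrightarrow b) \to \lnot a): α-rule — add ((b \to a) \leftrightarrow b), \lnot \lnot a.
((b \to a) \leftrightarrow b): β-rule — branch into (b \to a), b  //  \lnot (b \to a), \lnot b.
  branch 1 (add (b \to a), b):
    × closes — contains both b and \lnot b.
  branch 2 (add \lnot (b \to a), \lnot b):
    \lnot (b \to a): α-rule — add b, \lnot a.
    × closes — contains both b and \lnot b.
All 2 branches close.
No open branches: the formula has 0 satisfying assignments.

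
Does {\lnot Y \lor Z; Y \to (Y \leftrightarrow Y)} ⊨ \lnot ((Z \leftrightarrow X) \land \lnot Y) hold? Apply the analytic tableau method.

No

Initial set: {(\lnot Y \lor Z); (Y \to (Y \leftrightarrow Y)); \lnot \lnot ((Z \leftrightarrow X) \land \lnot Y)}.
\lnot \lnot ((Z \leftrightarrow X) \land \lnot Y): α-rule — add (Z \leftrightarrow X), \lnot Y.
(\lnot Y \lor Z): β-rule — branch into \lnot Y  //  Z.
  branch 1 (add \lnot Y):
    (Y \to (Y \leftrightarrow Y)): β-rule — branch into \lnot Y  //  (Y \leftrightarrow Y).
      branch 1.1 (add \lnot Y):
        (Z \leftrightarrow X): β-rule — branch into Z, X  //  \lnot Z, \lnot X.
          branch 1.1.1 (add Z, X):
            ○ open, literals {X=true, Y=false, Z=true}.
          branch 1.1.2 (add \lnot Z, \lnot X):
            ○ open, literals {X=false, Y=false, Z=false}.
      branch 1.2 (add (Y \leftrightarrow Y)):
        (Z \leftrightarrow X): β-rule — branch into Z, X  //  \lnot Z, \lnot X.
          branch 1.2.1 (add Z, X):
            (Y \leftrightarrow Y): β-rule — branch into Y, Y  //  \lnot Y, \lnot Y.
              branch 1.2.1.1 (add Y, Y):
                × closes — contains both Y and \lnot Y.
              branch 1.2.1.2 (add \lnot Y, \lnot Y):
                ○ open, literals {X=true, Y=false, Z=true}.
          branch 1.2.2 (add \lnot Z, \lnot X):
            (Y \leftrightarrow Y): β-rule — branch into Y, Y  //  \lnot Y, \lnot Y.
              branch 1.2.2.1 (add Y, Y):
                × closes — contains both Y and \lnot Y.
              branch 1.2.2.2 (add \lnot Y, \lnot Y):
                ○ open, literals {X=false, Y=false, Z=false}.
  branch 2 (add Z):
    (Y \to (Y \leftrightarrow Y)): β-rule — branch into \lnot Y  //  (Y \leftrightarrow Y).
      branch 2.1 (add \lnot Y):
        (Z \leftrightarrow X): β-rule — branch into Z, X  //  \lnot Z, \lnot X.
          branch 2.1.1 (add Z, X):
            ○ open, literals {X=true, Y=false, Z=true}.
          branch 2.1.2 (add \lnot Z, \lnot X):
            × closes — contains both Z and \lnot Z.
      branch 2.2 (add (Y \leftrightarrow Y)):
        (Z \leftrightarrow X): β-rule — branch into Z, X  //  \lnot Z, \lnot X.
          branch 2.2.1 (add Z, X):
            (Y \leftrightarrow Y): β-rule — branch into Y, Y  //  \lnot Y, \lnot Y.
              branch 2.2.1.1 (add Y, Y):
                × closes — contains both Y and \lnot Y.
              branch 2.2.1.2 (add \lnot Y, \lnot Y):
                ○ open, literals {X=true, Y=false, Z=true}.
          branch 2.2.2 (add \lnot Z, \lnot X):
            × closes — contains both Z and \lnot Z.
5 branches closed, 6 open.
An open branch gives a countermodel: X=true, Y=false, Z=true (unmentioned atoms arbitrary); the premises hold there but the conclusion fails.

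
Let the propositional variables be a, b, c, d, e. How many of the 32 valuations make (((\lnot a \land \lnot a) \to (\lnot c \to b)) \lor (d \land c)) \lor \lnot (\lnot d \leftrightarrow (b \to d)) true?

Initial set: {((((\lnot a \land \lnot a) \to (\lnot c \to b)) \lor (d \land c)) \lor \lnot (\lnot d \leftrightarrow (b \to d)))}.
((((\lnot a \land \lnot a) \to (\lnot c \to b)) \lor (d \land c)) \lor \lnot (\lnot d \leftrightarrow (b \to d))): β-rule — branch into (((\lnot a \land \lnot a) \to (\lnot c \to b)) \lor (d \land c))  //  \lnot (\lnot d \leftrightarrow (b \to d)).
  branch 1 (add (((\lnot a \land \lnot a) \to (\lnot c \to b)) \lor (d \land c))):
    (((\lnot a \land \lnot a) \to (\lnot c \to b)) \lor (d \land c)): β-rule — branch into ((\lnot a \land \lnot a) \to (\lnot c \to b))  //  (d \land c).
      branch 1.1 (add ((\lnot a \land \lnot a) \to (\lnot c \to b))):
        ((\lnot a \land \lnot a) \to (\lnot c \to b)): β-rule — branch into \lnot (\lnot a \land \lnot a)  //  (\lnot c \to b).
          branch 1.1.1 (add \lnot (\lnot a \land \lnot a)):
            \lnot (\lnot a \land \lnot a): β-rule — branch into \lnot \lnot a  //  \lnot \lnot a.
              branch 1.1.1.1 (add \lnot \lnot a):
                ○ open, literals {a=1}.
              branch 1.1.1.2 (add \lnot \lnot a):
                ○ open, literals {a=1}.
          branch 1.1.2 (add (\lnot c \to b)):
            (\lnot c \to b): β-rule — branch into \lnot \lnot c  //  b.
              branch 1.1.2.1 (add \lnot \lnot c):
                ○ open, literals {c=1}.
              branch 1.1.2.2 (add b):
                ○ open, literals {b=1}.
      branch 1.2 (add (d \land c)):
        (d \land c): α-rule — add d, c.
        ○ open, literals {c=1, d=1}.
  branch 2 (add \lnot (\lnot d \leftrightarrow (b \to d))):
    \lnot (\lnot d \leftrightarrow (b \to d)): β-rule — branch into \lnot d, \lnot (b \to d)  //  \lnot \lnot d, (b \to d).
      branch 2.1 (add \lnot d, \lnot (b \to d)):
        \lnot (b \to d): α-rule — add b, \lnot d.
        ○ open, literals {b=1, d=0}.
      branch 2.2 (add \lnot \lnot d, (b \to d)):
        (b \to d): β-rule — branch into \lnot b  //  d.
          branch 2.2.1 (add \lnot b):
            ○ open, literals {b=0, d=1}.
          branch 2.2.2 (add d):
            ○ open, literals {d=1}.
0 branches closed, 8 open.
Each open branch fixes some atoms; the unmentioned ones are free. Counting distinct full assignments: branch {a=1} (b, c, d, e) contributes 16 new; branch {a=1} (b, c, d, e) contributes 0 new; branch {c=1} (a, b, d, e) contributes 8 new; branch {b=1} (a, c, d, e) contributes 4 new; branch {c=1, d=1} (a, b, e) contributes 0 new; branch {b=1, d=0} (a, c, e) contributes 0 new; branch {b=0, d=1} (a, c, e) contributes 2 new; branch {d=1} (a, b, c, e) contributes 0 new. Total: 30.

30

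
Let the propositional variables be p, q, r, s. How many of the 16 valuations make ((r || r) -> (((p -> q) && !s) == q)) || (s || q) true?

15

Initial set: {T (((r || r) -> (((p -> q) && !s) == q)) || (s || q))}.
T (((r || r) -> (((p -> q) && !s) == q)) || (s || q)): β-rule — branch into T ((r || r) -> (((p -> q) && !s) == q))  //  T (s || q).
  branch 1 (add T ((r || r) -> (((p -> q) && !s) == q))):
    T ((r || r) -> (((p -> q) && !s) == q)): β-rule — branch into F (r || r)  //  T (((p -> q) && !s) == q).
      branch 1.1 (add F (r || r)):
        F (r || r): α-rule — add F r, F r.
        ○ open, literals {r=false}.
      branch 1.2 (add T (((p -> q) && !s) == q)):
        T (((p -> q) && !s) == q): β-rule — branch into T ((p -> q) && !s), T q  //  F ((p -> q) && !s), F q.
          branch 1.2.1 (add T ((p -> q) && !s), T q):
            T ((p -> q) && !s): α-rule — add T (p -> q), T !s.
            T (p -> q): β-rule — branch into F p  //  T q.
              branch 1.2.1.1 (add F p):
                ○ open, literals {p=false, q=true, s=false}.
              branch 1.2.1.2 (add T q):
                ○ open, literals {q=true, s=false}.
          branch 1.2.2 (add F ((p -> q) && !s), F q):
            F ((p -> q) && !s): β-rule — branch into F (p -> q)  //  F !s.
              branch 1.2.2.1 (add F (p -> q)):
                F (p -> q): α-rule — add T p, F q.
                ○ open, literals {p=true, q=false}.
              branch 1.2.2.2 (add F !s):
                ○ open, literals {q=false, s=true}.
  branch 2 (add T (s || q)):
    T (s || q): β-rule — branch into T s  //  T q.
      branch 2.1 (add T s):
        ○ open, literals {s=true}.
      branch 2.2 (add T q):
        ○ open, literals {q=true}.
0 branches closed, 7 open.
Each open branch fixes some atoms; the unmentioned ones are free. Counting distinct full assignments: branch {r=false} (p, q, s) contributes 8 new; branch {p=false, q=true, s=false} (r) contributes 1 new; branch {q=true, s=false} (p, r) contributes 1 new; branch {p=true, q=false} (r, s) contributes 2 new; branch {q=false, s=true} (p, r) contributes 1 new; branch {s=true} (p, q, r) contributes 2 new; branch {q=true} (p, r, s) contributes 0 new. Total: 15.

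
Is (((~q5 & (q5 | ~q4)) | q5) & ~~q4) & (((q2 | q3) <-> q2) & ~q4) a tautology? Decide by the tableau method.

Not valid

Assume the negation and expand:
Initial set: {~((((~q5 & (q5 | ~q4)) | q5) & ~~q4) & (((q2 | q3) <-> q2) & ~q4))}.
~((((~q5 & (q5 | ~q4)) | q5) & ~~q4) & (((q2 | q3) <-> q2) & ~q4)): β-rule — branch into ~(((~q5 & (q5 | ~q4)) | q5) & ~~q4)  //  ~(((q2 | q3) <-> q2) & ~q4).
  branch 1 (add ~(((~q5 & (q5 | ~q4)) | q5) & ~~q4)):
    ~(((~q5 & (q5 | ~q4)) | q5) & ~~q4): β-rule — branch into ~((~q5 & (q5 | ~q4)) | q5)  //  ~~~q4.
      branch 1.1 (add ~((~q5 & (q5 | ~q4)) | q5)):
        ~((~q5 & (q5 | ~q4)) | q5): α-rule — add ~(~q5 & (q5 | ~q4)), ~q5.
        ~(~q5 & (q5 | ~q4)): β-rule — branch into ~~q5  //  ~(q5 | ~q4).
          branch 1.1.1 (add ~~q5):
            × closes — contains both q5 and ~q5.
          branch 1.1.2 (add ~(q5 | ~q4)):
            ~(q5 | ~q4): α-rule — add ~q5, ~~q4.
            ○ open, literals {q4=1, q5=0}.
      branch 1.2 (add ~~~q4):
        ~~~q4: drop double negation, giving ~q4.
        ○ open, literals {q4=0}.
  branch 2 (add ~(((q2 | q3) <-> q2) & ~q4)):
    ~(((q2 | q3) <-> q2) & ~q4): β-rule — branch into ~((q2 | q3) <-> q2)  //  ~~q4.
      branch 2.1 (add ~((q2 | q3) <-> q2)):
        ~((q2 | q3) <-> q2): β-rule — branch into (q2 | q3), ~q2  //  ~(q2 | q3), q2.
          branch 2.1.1 (add (q2 | q3), ~q2):
            (q2 | q3): β-rule — branch into q2  //  q3.
              branch 2.1.1.1 (add q2):
                × closes — contains both q2 and ~q2.
              branch 2.1.1.2 (add q3):
                ○ open, literals {q2=0, q3=1}.
          branch 2.1.2 (add ~(q2 | q3), q2):
            ~(q2 | q3): α-rule — add ~q2, ~q3.
            × closes — contains both q2 and ~q2.
      branch 2.2 (add ~~q4):
        ○ open, literals {q4=1}.
3 branches closed, 4 open.
An open branch gives a countermodel: q4=1, q5=0 (unmentioned atoms arbitrary); under it the original formula is false.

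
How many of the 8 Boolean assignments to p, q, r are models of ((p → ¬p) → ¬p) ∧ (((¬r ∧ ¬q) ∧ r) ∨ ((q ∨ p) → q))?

6

Initial set: {(((p → ¬p) → ¬p) ∧ (((¬r ∧ ¬q) ∧ r) ∨ ((q ∨ p) → q)))}.
(((p → ¬p) → ¬p) ∧ (((¬r ∧ ¬q) ∧ r) ∨ ((q ∨ p) → q))): α-rule — add ((p → ¬p) → ¬p), (((¬r ∧ ¬q) ∧ r) ∨ ((q ∨ p) → q)).
((p → ¬p) → ¬p): β-rule — branch into ¬(p → ¬p)  //  ¬p.
  branch 1 (add ¬(p → ¬p)):
    ¬(p → ¬p): α-rule — add p, ¬¬p.
    (((¬r ∧ ¬q) ∧ r) ∨ ((q ∨ p) → q)): β-rule — branch into ((¬r ∧ ¬q) ∧ r)  //  ((q ∨ p) → q).
      branch 1.1 (add ((¬r ∧ ¬q) ∧ r)):
        ((¬r ∧ ¬q) ∧ r): α-rule — add (¬r ∧ ¬q), r.
        (¬r ∧ ¬q): α-rule — add ¬r, ¬q.
        × closes — contains both r and ¬r.
      branch 1.2 (add ((q ∨ p) → q)):
        ((q ∨ p) → q): β-rule — branch into ¬(q ∨ p)  //  q.
          branch 1.2.1 (add ¬(q ∨ p)):
            ¬(q ∨ p): α-rule — add ¬q, ¬p.
            × closes — contains both p and ¬p.
          branch 1.2.2 (add q):
            ○ open, literals {p=true, q=true}.
  branch 2 (add ¬p):
    (((¬r ∧ ¬q) ∧ r) ∨ ((q ∨ p) → q)): β-rule — branch into ((¬r ∧ ¬q) ∧ r)  //  ((q ∨ p) → q).
      branch 2.1 (add ((¬r ∧ ¬q) ∧ r)):
        ((¬r ∧ ¬q) ∧ r): α-rule — add (¬r ∧ ¬q), r.
        (¬r ∧ ¬q): α-rule — add ¬r, ¬q.
        × closes — contains both r and ¬r.
      branch 2.2 (add ((q ∨ p) → q)):
        ((q ∨ p) → q): β-rule — branch into ¬(q ∨ p)  //  q.
          branch 2.2.1 (add ¬(q ∨ p)):
            ¬(q ∨ p): α-rule — add ¬q, ¬p.
            ○ open, literals {p=false, q=false}.
          branch 2.2.2 (add q):
            ○ open, literals {p=false, q=true}.
3 branches closed, 3 open.
Each open branch fixes some atoms; the unmentioned ones are free. Counting distinct full assignments: branch {p=true, q=true} (r) contributes 2 new; branch {p=false, q=false} (r) contributes 2 new; branch {p=false, q=true} (r) contributes 2 new. Total: 6.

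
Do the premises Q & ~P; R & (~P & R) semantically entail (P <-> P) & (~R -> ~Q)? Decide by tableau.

Initial set: {(Q & ~P); (R & (~P & R)); ~((P <-> P) & (~R -> ~Q))}.
(Q & ~P): α-rule — add Q, ~P.
(R & (~P & R)): α-rule — add R, (~P & R).
(~P & R): α-rule — add ~P, R.
~((P <-> P) & (~R -> ~Q)): β-rule — branch into ~(P <-> P)  //  ~(~R -> ~Q).
  branch 1 (add ~(P <-> P)):
    ~(P <-> P): β-rule — branch into P, ~P  //  ~P, P.
      branch 1.1 (add P, ~P):
        × closes — contains both P and ~P.
      branch 1.2 (add ~P, P):
        × closes — contains both P and ~P.
  branch 2 (add ~(~R -> ~Q)):
    ~(~R -> ~Q): α-rule — add ~R, ~~Q.
    × closes — contains both R and ~R.
All 3 branches close.
Every branch closed, so the premises entail the conclusion.

Yes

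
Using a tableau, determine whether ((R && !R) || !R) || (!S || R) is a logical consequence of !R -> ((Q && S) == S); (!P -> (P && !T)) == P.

Initial set: {T (!R -> ((Q && S) == S)); T ((!P -> (P && !T)) == P); F (((R && !R) || !R) || (!S || R))}.
F (((R && !R) || !R) || (!S || R)): α-rule — add F ((R && !R) || !R), F (!S || R).
F ((R && !R) || !R): α-rule — add F (R && !R), F !R.
F (!S || R): α-rule — add F !S, F R.
× closes — contains both R and !R.
All 1 branch closes.
Every branch closed, so the premises entail the conclusion.

Yes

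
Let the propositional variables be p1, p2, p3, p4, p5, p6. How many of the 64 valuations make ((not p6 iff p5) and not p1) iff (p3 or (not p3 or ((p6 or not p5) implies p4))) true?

16

Initial set: {(((not p6 iff p5) and not p1) iff (p3 or (not p3 or ((p6 or not p5) implies p4))))}.
(((not p6 iff p5) and not p1) iff (p3 or (not p3 or ((p6 or not p5) implies p4)))): β-rule — branch into ((not p6 iff p5) and not p1), (p3 or (not p3 or ((p6 or not p5) implies p4)))  //  not ((not p6 iff p5) and not p1), not (p3 or (not p3 or ((p6 or not p5) implies p4))).
  branch 1 (add ((not p6 iff p5) and not p1), (p3 or (not p3 or ((p6 or not p5) implies p4)))):
    ((not p6 iff p5) and not p1): α-rule — add (not p6 iff p5), not p1.
    (p3 or (not p3 or ((p6 or not p5) implies p4))): β-rule — branch into p3  //  (not p3 or ((p6 or not p5) implies p4)).
      branch 1.1 (add p3):
        (not p6 iff p5): β-rule — branch into not p6, p5  //  not not p6, not p5.
          branch 1.1.1 (add not p6, p5):
            ○ open, literals {p1=false, p3=true, p5=true, p6=false}.
          branch 1.1.2 (add not not p6, not p5):
            ○ open, literals {p1=false, p3=true, p5=false, p6=true}.
      branch 1.2 (add (not p3 or ((p6 or not p5) implies p4))):
        (not p6 iff p5): β-rule — branch into not p6, p5  //  not not p6, not p5.
          branch 1.2.1 (add not p6, p5):
            (not p3 or ((p6 or not p5) implies p4)): β-rule — branch into not p3  //  ((p6 or not p5) implies p4).
              branch 1.2.1.1 (add not p3):
                ○ open, literals {p1=false, p3=false, p5=true, p6=false}.
              branch 1.2.1.2 (add ((p6 or not p5) implies p4)):
                ((p6 or not p5) implies p4): β-rule — branch into not (p6 or not p5)  //  p4.
                  branch 1.2.1.2.1 (add not (p6 or not p5)):
                    not (p6 or not p5): α-rule — add not p6, not not p5.
                    ○ open, literals {p1=false, p5=true, p6=false}.
                  branch 1.2.1.2.2 (add p4):
                    ○ open, literals {p1=false, p4=true, p5=true, p6=false}.
          branch 1.2.2 (add not not p6, not p5):
            (not p3 or ((p6 or not p5) implies p4)): β-rule — branch into not p3  //  ((p6 or not p5) implies p4).
              branch 1.2.2.1 (add not p3):
                ○ open, literals {p1=false, p3=false, p5=false, p6=true}.
              branch 1.2.2.2 (add ((p6 or not p5) implies p4)):
                ((p6 or not p5) implies p4): β-rule — branch into not (p6 or not p5)  //  p4.
                  branch 1.2.2.2.1 (add not (p6 or not p5)):
                    not (p6 or not p5): α-rule — add not p6, not not p5.
                    × closes — contains both p6 and not p6.
                  branch 1.2.2.2.2 (add p4):
                    ○ open, literals {p1=false, p4=true, p5=false, p6=true}.
  branch 2 (add not ((not p6 iff p5) and not p1), not (p3 or (not p3 or ((p6 or not p5) implies p4)))):
    not (p3 or (not p3 or ((p6 or not p5) implies p4))): α-rule — add not p3, not (not p3 or ((p6 or not p5) implies p4)).
    not (not p3 or ((p6 or not p5) implies p4)): α-rule — add not not p3, not ((p6 or not p5) implies p4).
    × closes — contains both p3 and not p3.
2 branches closed, 7 open.
Each open branch fixes some atoms; the unmentioned ones are free. Counting distinct full assignments: branch {p1=false, p3=true, p5=true, p6=false} (p2, p4) contributes 4 new; branch {p1=false, p3=true, p5=false, p6=true} (p2, p4) contributes 4 new; branch {p1=false, p3=false, p5=true, p6=false} (p2, p4) contributes 4 new; branch {p1=false, p5=true, p6=false} (p2, p3, p4) contributes 0 new; branch {p1=false, p4=true, p5=true, p6=false} (p2, p3) contributes 0 new; branch {p1=false, p3=false, p5=false, p6=true} (p2, p4) contributes 4 new; branch {p1=false, p4=true, p5=false, p6=true} (p2, p3) contributes 0 new. Total: 16.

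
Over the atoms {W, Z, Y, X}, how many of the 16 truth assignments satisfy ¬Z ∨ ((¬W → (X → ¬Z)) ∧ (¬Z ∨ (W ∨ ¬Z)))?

Initial set: {T (¬Z ∨ ((¬W → (X → ¬Z)) ∧ (¬Z ∨ (W ∨ ¬Z))))}.
T (¬Z ∨ ((¬W → (X → ¬Z)) ∧ (¬Z ∨ (W ∨ ¬Z)))): β-rule — branch into T ¬Z  //  T ((¬W → (X → ¬Z)) ∧ (¬Z ∨ (W ∨ ¬Z))).
  branch 1 (add T ¬Z):
    ○ open, literals {Z=false}.
  branch 2 (add T ((¬W → (X → ¬Z)) ∧ (¬Z ∨ (W ∨ ¬Z)))):
    T ((¬W → (X → ¬Z)) ∧ (¬Z ∨ (W ∨ ¬Z))): α-rule — add T (¬W → (X → ¬Z)), T (¬Z ∨ (W ∨ ¬Z)).
    T (¬W → (X → ¬Z)): β-rule — branch into F ¬W  //  T (X → ¬Z).
      branch 2.1 (add F ¬W):
        T (¬Z ∨ (W ∨ ¬Z)): β-rule — branch into T ¬Z  //  T (W ∨ ¬Z).
          branch 2.1.1 (add T ¬Z):
            ○ open, literals {W=true, Z=false}.
          branch 2.1.2 (add T (W ∨ ¬Z)):
            T (W ∨ ¬Z): β-rule — branch into T W  //  T ¬Z.
              branch 2.1.2.1 (add T W):
                ○ open, literals {W=true}.
              branch 2.1.2.2 (add T ¬Z):
                ○ open, literals {W=true, Z=false}.
      branch 2.2 (add T (X → ¬Z)):
        T (¬Z ∨ (W ∨ ¬Z)): β-rule — branch into T ¬Z  //  T (W ∨ ¬Z).
          branch 2.2.1 (add T ¬Z):
            T (X → ¬Z): β-rule — branch into F X  //  T ¬Z.
              branch 2.2.1.1 (add F X):
                ○ open, literals {X=false, Z=false}.
              branch 2.2.1.2 (add T ¬Z):
                ○ open, literals {Z=false}.
          branch 2.2.2 (add T (W ∨ ¬Z)):
            T (X → ¬Z): β-rule — branch into F X  //  T ¬Z.
              branch 2.2.2.1 (add F X):
                T (W ∨ ¬Z): β-rule — branch into T W  //  T ¬Z.
                  branch 2.2.2.1.1 (add T W):
                    ○ open, literals {W=true, X=false}.
                  branch 2.2.2.1.2 (add T ¬Z):
                    ○ open, literals {X=false, Z=false}.
              branch 2.2.2.2 (add T ¬Z):
                T (W ∨ ¬Z): β-rule — branch into T W  //  T ¬Z.
                  branch 2.2.2.2.1 (add T W):
                    ○ open, literals {W=true, Z=false}.
                  branch 2.2.2.2.2 (add T ¬Z):
                    ○ open, literals {Z=false}.
0 branches closed, 10 open.
Each open branch fixes some atoms; the unmentioned ones are free. Counting distinct full assignments: branch {Z=false} (W, Y, X) contributes 8 new; branch {W=true, Z=false} (Y, X) contributes 0 new; branch {W=true} (Z, Y, X) contributes 4 new; branch {W=true, Z=false} (Y, X) contributes 0 new; branch {X=false, Z=false} (W, Y) contributes 0 new; branch {Z=false} (W, Y, X) contributes 0 new; branch {W=true, X=false} (Z, Y) contributes 0 new; branch {X=false, Z=false} (W, Y) contributes 0 new; branch {W=true, Z=false} (Y, X) contributes 0 new; branch {Z=false} (W, Y, X) contributes 0 new. Total: 12.

12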